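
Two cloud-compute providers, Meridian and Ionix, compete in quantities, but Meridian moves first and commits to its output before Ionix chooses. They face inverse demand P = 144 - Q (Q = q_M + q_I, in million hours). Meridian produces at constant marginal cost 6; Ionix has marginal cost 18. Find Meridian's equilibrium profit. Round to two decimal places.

Solve by backward induction. Given q_M, the follower Ionix maximises π_I = (144 - q_M - q_I)q_I - 18q_I.
∂π_I/∂q_I = 126 - q_M - 2q_I = 0 gives the reaction function q_I = (126 - q_M)/2.
Meridian substitutes q_I(q_M) into its own profit: π_M = q_M(144 - q_M - (126 - q_M)/2) - 6q_M = (81 - (1/2)q_M)q_M - 6q_M.
The leader's first-order condition 75 - q_M = 0 yields q_M = 75.
Then q_I = (126 - 75)/2 = 51/2.
Price P = 144 - 201/2 = 87/2.
Meridian's profit: (87/2 - 6)·75 = 2812.5000.

2812.50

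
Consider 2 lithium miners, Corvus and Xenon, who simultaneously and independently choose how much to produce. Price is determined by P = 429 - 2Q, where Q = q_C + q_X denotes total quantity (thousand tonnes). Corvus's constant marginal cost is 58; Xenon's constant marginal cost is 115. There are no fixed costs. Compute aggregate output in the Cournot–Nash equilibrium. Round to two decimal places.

Corvus's profit: π_C = (429 - 2Q)q_C - (58q_C). Setting ∂π_C/∂q_C = 0: 371 - 4q_C - 2(q_X) = 0.
Xenon's first-order condition: 314 - 4q_X - 2(q_C) = 0.
Rearranging gives the reaction functions q_C = (371 - 2q_X)/4 and q_X = (314 - 2q_C)/4.
Solving the pair: q_C = 214/3, q_X = 257/6.
Total output Q = 214/3 + 257/6 = 685/6.

114.17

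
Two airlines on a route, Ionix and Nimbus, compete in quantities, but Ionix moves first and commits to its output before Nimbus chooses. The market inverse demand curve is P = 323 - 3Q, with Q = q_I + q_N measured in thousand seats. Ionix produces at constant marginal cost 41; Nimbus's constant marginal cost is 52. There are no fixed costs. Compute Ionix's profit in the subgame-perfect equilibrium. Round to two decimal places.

3577.04

Solve by backward induction. Given q_I, the follower Nimbus maximises π_N = (323 - 3q_I - 3q_N)q_N - 52q_N.
∂π_N/∂q_N = 271 - 3q_I - 6q_N = 0 gives the reaction function q_N = (271 - 3q_I)/6.
The leader anticipates this reaction. Substituting into P = 323 - 3Q gives P = 375/2 - (3/2)q_I, so π_I = (375/2 - (3/2)q_I)q_I - 41q_I.
Maximising: ∂π_I/∂q_I = 293/2 - 3q_I = 0, giving q_I = 293/6.
Then q_N = (271 - 3·(293/6))/6 = 83/4.
Price P = 323 - 3·(835/12) = 457/4.
Ionix's profit: (457/4 - 41)·(293/6) = 3577.0417.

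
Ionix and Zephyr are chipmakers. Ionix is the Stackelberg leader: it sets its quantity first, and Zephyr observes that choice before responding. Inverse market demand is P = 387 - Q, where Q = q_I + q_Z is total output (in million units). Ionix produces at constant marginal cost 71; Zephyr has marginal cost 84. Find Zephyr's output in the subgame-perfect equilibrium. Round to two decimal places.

Solve by backward induction. Given q_I, the follower Zephyr maximises π_Z = (387 - q_I - q_Z)q_Z - 84q_Z.
Follower FOC: 303 - q_I - 2q_Z = 0, so q_Z(q_I) = (303 - q_I)/2.
The leader anticipates this reaction. Substituting into P = 387 - Q gives P = 471/2 - (1/2)q_I, so π_I = (471/2 - (1/2)q_I)q_I - 71q_I.
Leader FOC: 329/2 - q_I = 0, so q_I = 329/2.
Then q_Z = (303 - 329/2)/2 = 277/4.

69.25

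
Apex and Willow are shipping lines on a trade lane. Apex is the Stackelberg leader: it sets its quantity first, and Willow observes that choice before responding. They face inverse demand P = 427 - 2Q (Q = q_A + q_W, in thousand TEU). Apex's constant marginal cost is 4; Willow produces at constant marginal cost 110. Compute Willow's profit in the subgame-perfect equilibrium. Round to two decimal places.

Solve by backward induction. Given q_A, the follower Willow maximises π_W = (427 - 2q_A - 2q_W)q_W - 110q_W.
Follower FOC: 317 - 2q_A - 4q_W = 0, so q_W(q_A) = (317 - 2q_A)/4.
Apex substitutes q_W(q_A) into its own profit: π_A = q_A(427 - 2q_A - (317 - 2q_A)/2) - 4q_A = (537/2 - q_A)q_A - 4q_A.
Maximising: ∂π_A/∂q_A = 529/2 - 2q_A = 0, giving q_A = 529/4.
Then q_W = (317 - 2·(529/4))/4 = 105/8.
Price P = 427 - 2·(1163/8) = 545/4.
Willow's profit: (545/4 - 110)·(105/8) = 344.5313.

344.53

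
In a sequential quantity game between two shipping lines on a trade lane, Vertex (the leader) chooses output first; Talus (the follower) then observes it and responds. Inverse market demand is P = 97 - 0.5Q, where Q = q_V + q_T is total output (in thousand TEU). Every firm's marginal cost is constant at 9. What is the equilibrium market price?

The follower Talus best-responds to any q_V: π_T = (97 - 0.5Q)q_T - 9q_T.
Follower FOC: 88 - (1/2)q_V - q_T = 0, so q_T(q_V) = (88 - (1/2)q_V).
The leader anticipates this reaction. Substituting into P = 97 - 0.5Q gives P = 53 - (1/4)q_V, so π_V = (53 - (1/4)q_V)q_V - 9q_V.
Maximising: ∂π_V/∂q_V = 44 - (1/2)q_V = 0, giving q_V = 88.
Then q_T = (88 - (1/2)·88) = 44.
Total output Q = 132, so price P = 97 - (1/2)·132 = 31.

31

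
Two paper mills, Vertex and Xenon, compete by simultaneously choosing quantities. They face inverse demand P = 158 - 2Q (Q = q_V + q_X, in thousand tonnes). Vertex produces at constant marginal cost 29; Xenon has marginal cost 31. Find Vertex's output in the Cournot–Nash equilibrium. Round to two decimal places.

Vertex's profit: π_V = (158 - 2Q)q_V - (29q_V). Setting ∂π_V/∂q_V = 0: 129 - 4q_V - 2(q_X) = 0.
Xenon's first-order condition: 127 - 4q_X - 2(q_V) = 0.
Rearranging gives the reaction functions q_V = (129 - 2q_X)/4 and q_X = (127 - 2q_V)/4.
Solving the pair: q_V = 131/6, q_X = 125/6.

21.83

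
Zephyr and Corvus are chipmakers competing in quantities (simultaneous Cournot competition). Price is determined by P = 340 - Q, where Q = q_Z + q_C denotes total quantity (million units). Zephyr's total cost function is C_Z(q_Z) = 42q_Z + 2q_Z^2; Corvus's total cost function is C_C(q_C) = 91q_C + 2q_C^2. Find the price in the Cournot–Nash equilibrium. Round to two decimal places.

Zephyr's profit: π_Z = (340 - Q)q_Z - (42q_Z + 2q_Z²). Setting ∂π_Z/∂q_Z = 0: 298 - 6q_Z - (q_C) = 0.
Corvus's profit: π_C = (340 - Q)q_C - (91q_C + 2q_C²). Setting ∂π_C/∂q_C = 0: 249 - 6q_C - (q_Z) = 0.
So q_Z = (298 - q_C)/6 and q_C = (249 - q_Z)/6.
Solving the pair: q_Z = 1539/35, q_C = 1196/35.
Total output Q = 547/7, so price P = 340 - 547/7 = 1833/7.

261.86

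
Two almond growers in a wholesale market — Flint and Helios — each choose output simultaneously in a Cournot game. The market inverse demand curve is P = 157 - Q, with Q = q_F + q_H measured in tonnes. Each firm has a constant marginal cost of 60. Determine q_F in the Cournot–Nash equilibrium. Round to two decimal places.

Each firm earns π_i = (157 - Q)q_i - 60q_i.
First-order condition (treating rivals' output as given): 97 - 2q_i - q_j = 0.
By symmetry each firm produces the same amount; substituting q_j = q_i yields q_i = 97/3.

32.33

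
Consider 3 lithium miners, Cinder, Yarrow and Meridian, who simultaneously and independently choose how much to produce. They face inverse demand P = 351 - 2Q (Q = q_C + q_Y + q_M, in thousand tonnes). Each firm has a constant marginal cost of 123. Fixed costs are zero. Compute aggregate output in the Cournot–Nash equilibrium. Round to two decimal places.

A representative firm's profit is π_i = q_i(351 - 2Q) - 123q_i.
First-order condition (treating rivals' output as given): 228 - 4q_i - 2·Σ_{j≠i} q_j = 0.
By symmetry each firm produces the same amount; substituting Σ_{j≠i} q_j = 2q_i yields q_i = 228/8 = 57/2.
Total output Q = 57/2 + 57/2 + 57/2 = 171/2.

85.50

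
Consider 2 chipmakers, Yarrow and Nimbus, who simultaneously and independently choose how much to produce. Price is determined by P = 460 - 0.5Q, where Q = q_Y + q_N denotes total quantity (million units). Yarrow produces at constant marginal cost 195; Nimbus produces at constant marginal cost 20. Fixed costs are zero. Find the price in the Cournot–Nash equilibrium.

225

Yarrow's profit: π_Y = (460 - 0.5Q)q_Y - (195q_Y). Setting ∂π_Y/∂q_Y = 0: 265 - q_Y - (1/2)(q_N) = 0.
Nimbus's profit: π_N = (460 - 0.5Q)q_N - (20q_N). Setting ∂π_N/∂q_N = 0: 440 - q_N - (1/2)(q_Y) = 0.
Best responses: q_Y = (265 - (1/2)q_N), q_N = (440 - (1/2)q_Y).
Solving the pair: q_Y = 60, q_N = 410.
Total output Q = 470, so price P = 460 - (1/2)·470 = 225.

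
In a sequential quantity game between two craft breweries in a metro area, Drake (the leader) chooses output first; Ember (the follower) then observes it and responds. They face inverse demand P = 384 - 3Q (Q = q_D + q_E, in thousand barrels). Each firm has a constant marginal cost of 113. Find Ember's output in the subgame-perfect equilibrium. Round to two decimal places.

The follower Ember best-responds to any q_D: π_E = (384 - 3Q)q_E - 113q_E.
∂π_E/∂q_E = 271 - 3q_D - 6q_E = 0 gives the reaction function q_E = (271 - 3q_D)/6.
Drake substitutes q_E(q_D) into its own profit: π_D = q_D(384 - 3q_D - (271 - 3q_D)/2) - 113q_D = (497/2 - (3/2)q_D)q_D - 113q_D.
Maximising: ∂π_D/∂q_D = 271/2 - 3q_D = 0, giving q_D = 271/6.
Then q_E = (271 - 3·(271/6))/6 = 271/12.

22.58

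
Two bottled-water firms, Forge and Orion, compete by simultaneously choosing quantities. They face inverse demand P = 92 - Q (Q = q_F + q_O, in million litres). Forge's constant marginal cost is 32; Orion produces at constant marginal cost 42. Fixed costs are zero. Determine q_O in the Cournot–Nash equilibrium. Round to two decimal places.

Forge's profit: π_F = (92 - Q)q_F - (32q_F). Setting ∂π_F/∂q_F = 0: 60 - 2q_F - (q_O) = 0.
Orion's first-order condition: 50 - 2q_O - (q_F) = 0.
Rearranging gives the reaction functions q_F = (60 - q_O)/2 and q_O = (50 - q_F)/2.
Solving the pair: q_F = 70/3, q_O = 40/3.

13.33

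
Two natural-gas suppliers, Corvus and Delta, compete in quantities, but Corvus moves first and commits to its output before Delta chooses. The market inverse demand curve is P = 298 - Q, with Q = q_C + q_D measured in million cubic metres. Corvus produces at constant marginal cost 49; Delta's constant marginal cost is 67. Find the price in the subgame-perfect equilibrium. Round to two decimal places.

The follower Delta best-responds to any q_C: π_D = (298 - Q)q_D - 67q_D.
∂π_D/∂q_D = 231 - q_C - 2q_D = 0 gives the reaction function q_D = (231 - q_C)/2.
The leader anticipates this reaction. Substituting into P = 298 - Q gives P = 365/2 - (1/2)q_C, so π_C = (365/2 - (1/2)q_C)q_C - 49q_C.
Maximising: ∂π_C/∂q_C = 267/2 - q_C = 0, giving q_C = 267/2.
Then q_D = (231 - 267/2)/2 = 195/4.
Total output Q = 729/4, so price P = 298 - 729/4 = 463/4.

115.75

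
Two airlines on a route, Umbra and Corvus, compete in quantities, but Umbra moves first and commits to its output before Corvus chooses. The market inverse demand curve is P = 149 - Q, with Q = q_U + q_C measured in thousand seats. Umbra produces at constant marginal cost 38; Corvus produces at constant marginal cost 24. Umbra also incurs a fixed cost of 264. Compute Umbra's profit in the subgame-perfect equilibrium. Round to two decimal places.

912.13

Solve by backward induction. Given q_U, the follower Corvus maximises π_C = (149 - q_U - q_C)q_C - 24q_C.
∂π_C/∂q_C = 125 - q_U - 2q_C = 0 gives the reaction function q_C = (125 - q_U)/2.
Umbra substitutes q_C(q_U) into its own profit: π_U = q_U(149 - q_U - (125 - q_U)/2) - 38q_U = (173/2 - (1/2)q_U)q_U - 38q_U.
Leader FOC: 97/2 - q_U = 0, so q_U = 97/2.
Then q_C = (125 - 97/2)/2 = 153/4.
Price P = 149 - 347/4 = 249/4.
Umbra's profit: (249/4 - 38)·(97/2) - 264 = 912.1250.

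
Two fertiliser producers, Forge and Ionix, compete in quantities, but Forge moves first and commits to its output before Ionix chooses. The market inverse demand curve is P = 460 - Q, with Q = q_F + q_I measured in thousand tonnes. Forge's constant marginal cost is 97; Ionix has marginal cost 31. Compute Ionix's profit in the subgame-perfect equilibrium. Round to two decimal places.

19670.06

Solve by backward induction. Given q_F, the follower Ionix maximises π_I = (460 - q_F - q_I)q_I - 31q_I.
∂π_I/∂q_I = 429 - q_F - 2q_I = 0 gives the reaction function q_I = (429 - q_F)/2.
Forge substitutes q_I(q_F) into its own profit: π_F = q_F(460 - q_F - (429 - q_F)/2) - 97q_F = (491/2 - (1/2)q_F)q_F - 97q_F.
Leader FOC: 297/2 - q_F = 0, so q_F = 297/2.
Then q_I = (429 - 297/2)/2 = 561/4.
Price P = 460 - 1155/4 = 685/4.
Ionix's profit: (685/4 - 31)·(561/4) = 19670.0625.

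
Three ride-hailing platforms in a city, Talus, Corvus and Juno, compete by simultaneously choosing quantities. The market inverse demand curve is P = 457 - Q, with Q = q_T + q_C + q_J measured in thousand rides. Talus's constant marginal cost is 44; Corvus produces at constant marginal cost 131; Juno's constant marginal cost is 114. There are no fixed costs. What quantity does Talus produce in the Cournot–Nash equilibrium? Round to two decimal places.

142.50

Talus's profit: π_T = (457 - Q)q_T - (44q_T). Setting ∂π_T/∂q_T = 0: 413 - 2q_T - (q_C + q_J) = 0.
Corvus's first-order condition: 326 - 2q_C - (q_T + q_J) = 0.
Juno's first-order condition: 343 - 2q_J - (q_T + q_C) = 0.
Summing all 3 equations gives 1082 − 4Q = 0, hence Q = 541/2.
Back-substituting: q_T = (413 − 541/2) = 285/2, q_C = (326 − 541/2) = 111/2, q_J = (343 − 541/2) = 145/2.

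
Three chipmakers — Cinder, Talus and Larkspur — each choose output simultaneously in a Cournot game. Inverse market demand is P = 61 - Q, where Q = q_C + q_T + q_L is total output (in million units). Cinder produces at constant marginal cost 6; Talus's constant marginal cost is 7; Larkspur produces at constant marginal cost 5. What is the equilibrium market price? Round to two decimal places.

Cinder's profit: π_C = (61 - Q)q_C - (6q_C). Setting ∂π_C/∂q_C = 0: 55 - 2q_C - (q_T + q_L) = 0.
Talus's profit: π_T = (61 - Q)q_T - (7q_T). Setting ∂π_T/∂q_T = 0: 54 - 2q_T - (q_C + q_L) = 0.
Larkspur's profit: π_L = (61 - Q)q_L - (5q_L). Setting ∂π_L/∂q_L = 0: 56 - 2q_L - (q_C + q_T) = 0.
Summing all 3 equations gives 165 − 4Q = 0, hence Q = 165/4.
Back-substituting: q_C = (55 − 165/4) = 55/4, q_T = (54 − 165/4) = 51/4, q_L = (56 − 165/4) = 59/4.
Total output Q = 165/4, so price P = 61 - 165/4 = 79/4.

19.75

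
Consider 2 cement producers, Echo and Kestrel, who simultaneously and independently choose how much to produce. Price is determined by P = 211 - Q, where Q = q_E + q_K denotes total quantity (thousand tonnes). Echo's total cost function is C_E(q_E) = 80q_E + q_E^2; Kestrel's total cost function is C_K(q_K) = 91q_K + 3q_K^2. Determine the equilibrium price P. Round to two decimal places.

169.81

Echo's profit: π_E = (211 - Q)q_E - (80q_E + q_E²). Setting ∂π_E/∂q_E = 0: 131 - 4q_E - (q_K) = 0.
Kestrel's first-order condition: 120 - 8q_K - (q_E) = 0.
So q_E = (131 - q_K)/4 and q_K = (120 - q_E)/8.
Solving the pair: q_E = 928/31, q_K = 349/31.
Total output Q = 1277/31, so price P = 211 - 1277/31 = 169.8065.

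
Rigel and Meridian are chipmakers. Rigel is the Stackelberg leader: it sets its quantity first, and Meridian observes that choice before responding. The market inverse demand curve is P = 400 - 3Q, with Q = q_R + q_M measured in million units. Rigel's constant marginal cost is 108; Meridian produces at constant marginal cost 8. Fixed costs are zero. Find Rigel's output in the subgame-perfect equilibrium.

The follower Meridian best-responds to any q_R: π_M = (400 - 3Q)q_M - 8q_M.
∂π_M/∂q_M = 392 - 3q_R - 6q_M = 0 gives the reaction function q_M = (392 - 3q_R)/6.
The leader anticipates this reaction. Substituting into P = 400 - 3Q gives P = 204 - (3/2)q_R, so π_R = (204 - (3/2)q_R)q_R - 108q_R.
Maximising: ∂π_R/∂q_R = 96 - 3q_R = 0, giving q_R = 32.
Then q_M = (392 - 3·32)/6 = 148/3.

32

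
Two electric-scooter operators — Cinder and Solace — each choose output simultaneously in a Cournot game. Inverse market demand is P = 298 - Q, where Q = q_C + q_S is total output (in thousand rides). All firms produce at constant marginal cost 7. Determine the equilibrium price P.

A representative firm's profit is π_i = q_i(298 - Q) - 7q_i.
Setting ∂π_i/∂q_i = 0 with rivals' quantities fixed: 291 - 2q_i - q_j = 0.
With identical firms every q_j equals q_i, so q_j = q_i and 291 = 3q_i, giving q_i = 97.
Total output Q = 194, so price P = 298 - 194 = 104.

104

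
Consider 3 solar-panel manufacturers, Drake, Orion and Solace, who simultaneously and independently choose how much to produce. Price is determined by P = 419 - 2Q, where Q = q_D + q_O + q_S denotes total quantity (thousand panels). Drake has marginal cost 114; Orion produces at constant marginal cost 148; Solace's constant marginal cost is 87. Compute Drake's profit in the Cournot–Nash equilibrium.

3042

Drake's profit: π_D = (419 - 2Q)q_D - (114q_D). Setting ∂π_D/∂q_D = 0: 305 - 4q_D - 2(q_O + q_S) = 0.
Orion's profit: π_O = (419 - 2Q)q_O - (148q_O). Setting ∂π_O/∂q_O = 0: 271 - 4q_O - 2(q_D + q_S) = 0.
Solace's first-order condition: 332 - 4q_S - 2(q_D + q_O) = 0.
Adding the 3 first-order conditions: 908 − 8Q = 0, so Q = 227/2.
Back-substituting: q_D = (305 − 227)/2 = 39, q_O = (271 − 227)/2 = 22, q_S = (332 − 227)/2 = 105/2.
Price P = 419 - 2·(227/2) = 192.
Drake's profit: (192 - 114)·39 = 3042.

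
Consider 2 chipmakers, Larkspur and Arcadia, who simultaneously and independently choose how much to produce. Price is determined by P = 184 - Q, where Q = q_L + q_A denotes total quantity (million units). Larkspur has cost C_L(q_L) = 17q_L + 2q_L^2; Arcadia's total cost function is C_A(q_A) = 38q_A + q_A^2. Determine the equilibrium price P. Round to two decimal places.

130.48

Larkspur's profit: π_L = (184 - Q)q_L - (17q_L + 2q_L²). Setting ∂π_L/∂q_L = 0: 167 - 6q_L - (q_A) = 0.
Arcadia's profit: π_A = (184 - Q)q_A - (38q_A + q_A²). Setting ∂π_A/∂q_A = 0: 146 - 4q_A - (q_L) = 0.
So q_L = (167 - q_A)/6 and q_A = (146 - q_L)/4.
Substituting one into the other gives q_L = 522/23 and q_A = 709/23.
Total output Q = 1231/23, so price P = 184 - 1231/23 = 130.4783.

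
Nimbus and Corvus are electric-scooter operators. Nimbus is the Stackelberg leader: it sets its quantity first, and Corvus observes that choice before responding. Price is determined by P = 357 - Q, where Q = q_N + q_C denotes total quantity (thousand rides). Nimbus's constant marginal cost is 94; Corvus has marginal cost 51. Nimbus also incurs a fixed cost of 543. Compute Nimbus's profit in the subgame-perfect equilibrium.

5507

Solve by backward induction. Given q_N, the follower Corvus maximises π_C = (357 - q_N - q_C)q_C - 51q_C.
Follower FOC: 306 - q_N - 2q_C = 0, so q_C(q_N) = (306 - q_N)/2.
Nimbus substitutes q_C(q_N) into its own profit: π_N = q_N(357 - q_N - (306 - q_N)/2) - 94q_N = (204 - (1/2)q_N)q_N - 94q_N.
The leader's first-order condition 110 - q_N = 0 yields q_N = 110.
Then q_C = (306 - 110)/2 = 98.
Price P = 357 - 208 = 149.
Nimbus's profit: (149 - 94)·110 - 543 = 5507.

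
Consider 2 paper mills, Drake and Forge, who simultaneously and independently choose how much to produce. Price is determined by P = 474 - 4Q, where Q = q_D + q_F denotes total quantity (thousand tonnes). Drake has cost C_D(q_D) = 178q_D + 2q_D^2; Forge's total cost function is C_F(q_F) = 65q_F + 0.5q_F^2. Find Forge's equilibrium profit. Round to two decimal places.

7373.20

Drake's profit: π_D = (474 - 4Q)q_D - (178q_D + 2q_D²). Setting ∂π_D/∂q_D = 0: 296 - 12q_D - 4(q_F) = 0.
Forge's first-order condition: 409 - 9q_F - 4(q_D) = 0.
Best responses: q_D = (296 - 4q_F)/12, q_F = (409 - 4q_D)/9.
Solving the pair: q_D = 257/23, q_F = 931/23.
Price P = 474 - 4·(1188/23) = 267.3913.
Forge's profit: 267.3913·(931/23) - 65·(931/23) - (1/2)(931/23)² = 7373.2032.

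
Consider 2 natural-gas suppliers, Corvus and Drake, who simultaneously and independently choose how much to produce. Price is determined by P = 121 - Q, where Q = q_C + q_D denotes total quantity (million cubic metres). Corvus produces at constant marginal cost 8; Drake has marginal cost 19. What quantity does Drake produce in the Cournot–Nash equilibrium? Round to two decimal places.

30.33

Corvus's profit: π_C = (121 - Q)q_C - (8q_C). Setting ∂π_C/∂q_C = 0: 113 - 2q_C - (q_D) = 0.
Drake's profit: π_D = (121 - Q)q_D - (19q_D). Setting ∂π_D/∂q_D = 0: 102 - 2q_D - (q_C) = 0.
Best responses: q_C = (113 - q_D)/2, q_D = (102 - q_C)/2.
Substituting one into the other gives q_C = 124/3 and q_D = 91/3.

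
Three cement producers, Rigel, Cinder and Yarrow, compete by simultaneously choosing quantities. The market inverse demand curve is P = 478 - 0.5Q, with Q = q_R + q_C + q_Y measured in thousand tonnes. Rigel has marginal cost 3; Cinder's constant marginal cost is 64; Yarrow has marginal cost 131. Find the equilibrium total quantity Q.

Rigel's profit: π_R = (478 - 0.5Q)q_R - (3q_R). Setting ∂π_R/∂q_R = 0: 475 - q_R - (1/2)(q_C + q_Y) = 0.
Cinder's profit: π_C = (478 - 0.5Q)q_C - (64q_C). Setting ∂π_C/∂q_C = 0: 414 - q_C - (1/2)(q_R + q_Y) = 0.
Yarrow's profit: π_Y = (478 - 0.5Q)q_Y - (131q_Y). Setting ∂π_Y/∂q_Y = 0: 347 - q_Y - (1/2)(q_R + q_C) = 0.
Adding the 3 first-order conditions: 1236 − 2Q = 0, so Q = 618.
Back-substituting: q_R = (475 − 309)/(1/2) = 332, q_C = (414 − 309)/(1/2) = 210, q_Y = (347 − 309)/(1/2) = 76.
Total output Q = 332 + 210 + 76 = 618.

618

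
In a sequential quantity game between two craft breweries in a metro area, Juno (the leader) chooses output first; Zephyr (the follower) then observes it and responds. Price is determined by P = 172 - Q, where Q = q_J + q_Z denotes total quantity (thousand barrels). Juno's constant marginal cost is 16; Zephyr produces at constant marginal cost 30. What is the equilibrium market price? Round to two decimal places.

58.50

The follower Zephyr best-responds to any q_J: π_Z = (172 - Q)q_Z - 30q_Z.
∂π_Z/∂q_Z = 142 - q_J - 2q_Z = 0 gives the reaction function q_Z = (142 - q_J)/2.
The leader anticipates this reaction. Substituting into P = 172 - Q gives P = 101 - (1/2)q_J, so π_J = (101 - (1/2)q_J)q_J - 16q_J.
The leader's first-order condition 85 - q_J = 0 yields q_J = 85.
Then q_Z = (142 - 85)/2 = 57/2.
Total output Q = 227/2, so price P = 172 - 227/2 = 117/2.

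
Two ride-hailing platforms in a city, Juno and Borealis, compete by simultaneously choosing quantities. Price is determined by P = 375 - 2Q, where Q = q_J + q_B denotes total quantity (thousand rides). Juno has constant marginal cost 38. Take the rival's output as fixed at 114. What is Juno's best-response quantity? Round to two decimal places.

27.25

With the rival's output fixed at 114, Juno's profit is π_J = (375 - 2·114 - 2q_J)q_J - (38q_J) = (147 - 2q_J)q_J - (38q_J).
∂π_J/∂q_J = 109 - 4q_J = 0, so q_J = 109/4.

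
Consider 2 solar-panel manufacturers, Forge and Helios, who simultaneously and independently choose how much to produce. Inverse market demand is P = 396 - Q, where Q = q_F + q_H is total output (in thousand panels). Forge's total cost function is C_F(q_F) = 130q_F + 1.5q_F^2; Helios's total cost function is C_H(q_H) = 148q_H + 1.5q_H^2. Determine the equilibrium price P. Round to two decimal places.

Forge's profit: π_F = (396 - Q)q_F - (130q_F + (3/2)q_F²). Setting ∂π_F/∂q_F = 0: 266 - 5q_F - (q_H) = 0.
Helios's profit: π_H = (396 - Q)q_H - (148q_H + (3/2)q_H²). Setting ∂π_H/∂q_H = 0: 248 - 5q_H - (q_F) = 0.
Rearranging gives the reaction functions q_F = (266 - q_H)/5 and q_H = (248 - q_F)/5.
Solving the pair: q_F = 541/12, q_H = 487/12.
Total output Q = 257/3, so price P = 396 - 257/3 = 931/3.

310.33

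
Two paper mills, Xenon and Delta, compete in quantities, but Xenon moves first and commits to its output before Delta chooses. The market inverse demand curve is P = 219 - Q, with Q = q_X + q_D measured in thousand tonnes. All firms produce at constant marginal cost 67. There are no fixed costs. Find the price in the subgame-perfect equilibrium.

The follower Delta best-responds to any q_X: π_D = (219 - Q)q_D - 67q_D.
∂π_D/∂q_D = 152 - q_X - 2q_D = 0 gives the reaction function q_D = (152 - q_X)/2.
Xenon substitutes q_D(q_X) into its own profit: π_X = q_X(219 - q_X - (152 - q_X)/2) - 67q_X = (143 - (1/2)q_X)q_X - 67q_X.
The leader's first-order condition 76 - q_X = 0 yields q_X = 76.
Then q_D = (152 - 76)/2 = 38.
Total output Q = 114, so price P = 219 - 114 = 105.

105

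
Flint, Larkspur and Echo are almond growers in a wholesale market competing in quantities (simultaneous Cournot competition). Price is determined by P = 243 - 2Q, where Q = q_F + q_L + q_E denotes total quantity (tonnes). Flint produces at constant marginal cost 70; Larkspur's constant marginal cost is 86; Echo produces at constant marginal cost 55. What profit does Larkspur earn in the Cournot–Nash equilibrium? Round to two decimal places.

Flint's profit: π_F = (243 - 2Q)q_F - (70q_F). Setting ∂π_F/∂q_F = 0: 173 - 4q_F - 2(q_L + q_E) = 0.
Larkspur's first-order condition: 157 - 4q_L - 2(q_F + q_E) = 0.
Echo's first-order condition: 188 - 4q_E - 2(q_F + q_L) = 0.
Summing all 3 equations gives 518 − 8Q = 0, hence Q = 259/4.
Back-substituting: q_F = (173 − 259/2)/2 = 87/4, q_L = (157 − 259/2)/2 = 55/4, q_E = (188 − 259/2)/2 = 117/4.
Price P = 243 - 2·(259/4) = 227/2.
Larkspur's profit: (227/2 - 86)·(55/4) = 378.1250.

378.13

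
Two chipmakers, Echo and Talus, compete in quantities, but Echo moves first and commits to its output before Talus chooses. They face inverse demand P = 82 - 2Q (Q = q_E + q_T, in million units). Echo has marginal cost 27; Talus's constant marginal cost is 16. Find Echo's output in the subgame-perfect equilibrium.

11

Solve by backward induction. Given q_E, the follower Talus maximises π_T = (82 - 2q_E - 2q_T)q_T - 16q_T.
Follower FOC: 66 - 2q_E - 4q_T = 0, so q_T(q_E) = (66 - 2q_E)/4.
The leader anticipates this reaction. Substituting into P = 82 - 2Q gives P = 49 - q_E, so π_E = (49 - q_E)q_E - 27q_E.
The leader's first-order condition 22 - 2q_E = 0 yields q_E = 11.
Then q_T = (66 - 2·11)/4 = 11.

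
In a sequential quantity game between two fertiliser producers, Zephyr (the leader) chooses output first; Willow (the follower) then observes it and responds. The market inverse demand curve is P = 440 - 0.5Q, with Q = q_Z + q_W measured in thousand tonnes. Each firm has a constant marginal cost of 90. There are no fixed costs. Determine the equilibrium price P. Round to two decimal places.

177.50

Solve by backward induction. Given q_Z, the follower Willow maximises π_W = (440 - (1/2)q_Z - (1/2)q_W)q_W - 90q_W.
Setting the follower's marginal profit to zero, 350 - (1/2)q_Z - q_W = 0, i.e. q_W = (350 - (1/2)q_Z).
The leader anticipates this reaction. Substituting into P = 440 - 0.5Q gives P = 265 - (1/4)q_Z, so π_Z = (265 - (1/4)q_Z)q_Z - 90q_Z.
Maximising: ∂π_Z/∂q_Z = 175 - (1/2)q_Z = 0, giving q_Z = 350.
Then q_W = (350 - (1/2)·350) = 175.
Total output Q = 525, so price P = 440 - (1/2)·525 = 355/2.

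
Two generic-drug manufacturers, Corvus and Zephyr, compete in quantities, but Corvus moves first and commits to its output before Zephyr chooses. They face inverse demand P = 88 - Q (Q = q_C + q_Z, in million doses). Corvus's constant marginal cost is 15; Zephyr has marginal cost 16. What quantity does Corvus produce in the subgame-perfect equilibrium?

The follower Zephyr best-responds to any q_C: π_Z = (88 - Q)q_Z - 16q_Z.
∂π_Z/∂q_Z = 72 - q_C - 2q_Z = 0 gives the reaction function q_Z = (72 - q_C)/2.
The leader anticipates this reaction. Substituting into P = 88 - Q gives P = 52 - (1/2)q_C, so π_C = (52 - (1/2)q_C)q_C - 15q_C.
Leader FOC: 37 - q_C = 0, so q_C = 37.
Then q_Z = (72 - 37)/2 = 35/2.

37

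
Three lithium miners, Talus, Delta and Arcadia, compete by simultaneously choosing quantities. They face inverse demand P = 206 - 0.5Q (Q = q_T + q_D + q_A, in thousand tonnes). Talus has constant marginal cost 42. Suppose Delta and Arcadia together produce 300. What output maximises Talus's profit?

With rivals' combined output fixed at 300, Talus's profit is π_T = (206 - (1/2)·300 - (1/2)q_T)q_T - (42q_T) = (56 - (1/2)q_T)q_T - (42q_T).
∂π_T/∂q_T = 14 - q_T = 0, so q_T = 14.

14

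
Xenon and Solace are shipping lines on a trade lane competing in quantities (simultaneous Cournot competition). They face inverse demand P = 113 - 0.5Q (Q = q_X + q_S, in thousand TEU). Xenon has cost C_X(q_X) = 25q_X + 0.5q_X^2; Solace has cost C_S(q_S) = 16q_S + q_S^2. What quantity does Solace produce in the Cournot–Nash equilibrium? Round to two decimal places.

Xenon's profit: π_X = (113 - 0.5Q)q_X - (25q_X + (1/2)q_X²). Setting ∂π_X/∂q_X = 0: 88 - 2q_X - (1/2)(q_S) = 0.
Solace's first-order condition: 97 - 3q_S - (1/2)(q_X) = 0.
Rearranging gives the reaction functions q_X = (88 - (1/2)q_S)/2 and q_S = (97 - (1/2)q_X)/3.
Solving the pair: q_X = 862/23, q_S = 600/23.

26.09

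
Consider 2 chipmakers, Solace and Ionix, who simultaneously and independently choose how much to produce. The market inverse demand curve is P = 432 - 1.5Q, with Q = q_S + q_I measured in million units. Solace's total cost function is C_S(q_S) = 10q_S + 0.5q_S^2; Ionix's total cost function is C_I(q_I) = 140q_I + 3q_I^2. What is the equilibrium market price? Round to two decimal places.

258.89

Solace's profit: π_S = (432 - 1.5Q)q_S - (10q_S + (1/2)q_S²). Setting ∂π_S/∂q_S = 0: 422 - 4q_S - (3/2)(q_I) = 0.
Ionix's first-order condition: 292 - 9q_I - (3/2)(q_S) = 0.
So q_S = (422 - (3/2)q_I)/4 and q_I = (292 - (3/2)q_S)/9.
Solving the pair: q_S = 896/9, q_I = 428/27.
Total output Q = 115.4074, so price P = 432 - (3/2)·115.4074 = 258.8889.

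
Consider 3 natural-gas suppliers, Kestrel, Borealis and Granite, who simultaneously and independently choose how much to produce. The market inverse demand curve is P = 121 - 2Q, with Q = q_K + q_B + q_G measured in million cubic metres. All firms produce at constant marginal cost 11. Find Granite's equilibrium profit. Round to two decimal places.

378.13

Each firm earns π_i = (121 - 2Q)q_i - 11q_i.
Setting ∂π_i/∂q_i = 0 with rivals' quantities fixed: 110 - 4q_i - 2·Σ_{j≠i} q_j = 0.
By symmetry each firm produces the same amount; substituting Σ_{j≠i} q_j = 2q_i yields q_i = 110/8 = 55/4.
Price P = 121 - 2·(165/4) = 77/2.
Granite's profit: (77/2 - 11)·(55/4) = 378.1250.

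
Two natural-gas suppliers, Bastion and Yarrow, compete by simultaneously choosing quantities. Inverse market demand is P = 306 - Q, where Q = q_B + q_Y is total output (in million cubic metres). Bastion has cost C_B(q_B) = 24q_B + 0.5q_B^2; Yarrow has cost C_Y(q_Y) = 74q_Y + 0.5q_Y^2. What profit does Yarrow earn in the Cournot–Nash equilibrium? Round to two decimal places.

4017.09

Bastion's profit: π_B = (306 - Q)q_B - (24q_B + (1/2)q_B²). Setting ∂π_B/∂q_B = 0: 282 - 3q_B - (q_Y) = 0.
Yarrow's first-order condition: 232 - 3q_Y - (q_B) = 0.
Best responses: q_B = (282 - q_Y)/3, q_Y = (232 - q_B)/3.
Solving the pair: q_B = 307/4, q_Y = 207/4.
Price P = 306 - 257/2 = 355/2.
Yarrow's profit: (355/2)·(207/4) - 74·(207/4) - (1/2)(207/4)² = 4017.0938.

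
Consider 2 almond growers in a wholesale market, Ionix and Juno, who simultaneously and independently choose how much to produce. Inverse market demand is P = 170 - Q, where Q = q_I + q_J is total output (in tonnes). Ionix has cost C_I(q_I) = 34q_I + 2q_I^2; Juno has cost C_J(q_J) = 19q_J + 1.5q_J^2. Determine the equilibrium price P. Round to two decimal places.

Ionix's profit: π_I = (170 - Q)q_I - (34q_I + 2q_I²). Setting ∂π_I/∂q_I = 0: 136 - 6q_I - (q_J) = 0.
Juno's profit: π_J = (170 - Q)q_J - (19q_J + (3/2)q_J²). Setting ∂π_J/∂q_J = 0: 151 - 5q_J - (q_I) = 0.
Rearranging gives the reaction functions q_I = (136 - q_J)/6 and q_J = (151 - q_I)/5.
Solving the pair: q_I = 529/29, q_J = 770/29.
Total output Q = 1299/29, so price P = 170 - 1299/29 = 125.2069.

125.21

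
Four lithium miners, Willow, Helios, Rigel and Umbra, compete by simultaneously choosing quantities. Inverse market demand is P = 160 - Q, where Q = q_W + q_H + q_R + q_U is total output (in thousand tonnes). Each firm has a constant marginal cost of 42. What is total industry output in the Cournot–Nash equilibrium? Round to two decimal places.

94.40

Each firm earns π_i = (160 - Q)q_i - 42q_i.
First-order condition (treating rivals' output as given): 118 - 2q_i - Σ_{j≠i} q_j = 0.
With identical firms every q_j equals q_i, so Σ_{j≠i} q_j = 3q_i and 118 = 5q_i, giving q_i = 118/5.
Total output Q = 118/5 + 118/5 + 118/5 + 118/5 = 472/5.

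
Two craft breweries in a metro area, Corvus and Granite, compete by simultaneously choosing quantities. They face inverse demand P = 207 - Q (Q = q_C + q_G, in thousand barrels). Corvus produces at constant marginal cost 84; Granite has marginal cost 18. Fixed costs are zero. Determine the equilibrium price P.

103

Corvus's profit: π_C = (207 - Q)q_C - (84q_C). Setting ∂π_C/∂q_C = 0: 123 - 2q_C - (q_G) = 0.
Granite's first-order condition: 189 - 2q_G - (q_C) = 0.
Best responses: q_C = (123 - q_G)/2, q_G = (189 - q_C)/2.
Substituting one into the other gives q_C = 19 and q_G = 85.
Total output Q = 104, so price P = 207 - 104 = 103.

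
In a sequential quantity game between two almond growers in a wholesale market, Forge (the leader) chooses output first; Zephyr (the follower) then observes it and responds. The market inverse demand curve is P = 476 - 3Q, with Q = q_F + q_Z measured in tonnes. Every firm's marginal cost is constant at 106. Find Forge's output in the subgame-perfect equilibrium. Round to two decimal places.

61.67

Solve by backward induction. Given q_F, the follower Zephyr maximises π_Z = (476 - 3q_F - 3q_Z)q_Z - 106q_Z.
Follower FOC: 370 - 3q_F - 6q_Z = 0, so q_Z(q_F) = (370 - 3q_F)/6.
The leader anticipates this reaction. Substituting into P = 476 - 3Q gives P = 291 - (3/2)q_F, so π_F = (291 - (3/2)q_F)q_F - 106q_F.
Maximising: ∂π_F/∂q_F = 185 - 3q_F = 0, giving q_F = 185/3.
Then q_Z = (370 - 3·(185/3))/6 = 185/6.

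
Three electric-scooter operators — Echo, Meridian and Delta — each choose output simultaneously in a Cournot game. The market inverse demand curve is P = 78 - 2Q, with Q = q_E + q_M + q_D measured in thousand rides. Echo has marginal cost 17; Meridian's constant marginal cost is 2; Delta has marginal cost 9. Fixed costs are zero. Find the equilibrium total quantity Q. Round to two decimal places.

25.75

Echo's profit: π_E = (78 - 2Q)q_E - (17q_E). Setting ∂π_E/∂q_E = 0: 61 - 4q_E - 2(q_M + q_D) = 0.
Meridian's first-order condition: 76 - 4q_M - 2(q_E + q_D) = 0.
Delta's first-order condition: 69 - 4q_D - 2(q_E + q_M) = 0.
Summing all 3 equations gives 206 − 8Q = 0, hence Q = 103/4.
Back-substituting: q_E = (61 − 103/2)/2 = 19/4, q_M = (76 − 103/2)/2 = 49/4, q_D = (69 − 103/2)/2 = 35/4.
Total output Q = 19/4 + 49/4 + 35/4 = 103/4.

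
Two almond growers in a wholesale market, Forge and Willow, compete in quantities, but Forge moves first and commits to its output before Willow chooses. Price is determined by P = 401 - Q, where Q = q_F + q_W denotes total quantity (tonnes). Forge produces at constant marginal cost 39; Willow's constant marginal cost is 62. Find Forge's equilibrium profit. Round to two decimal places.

Solve by backward induction. Given q_F, the follower Willow maximises π_W = (401 - q_F - q_W)q_W - 62q_W.
Follower FOC: 339 - q_F - 2q_W = 0, so q_W(q_F) = (339 - q_F)/2.
Forge substitutes q_W(q_F) into its own profit: π_F = q_F(401 - q_F - (339 - q_F)/2) - 39q_F = (463/2 - (1/2)q_F)q_F - 39q_F.
Maximising: ∂π_F/∂q_F = 385/2 - q_F = 0, giving q_F = 385/2.
Then q_W = (339 - 385/2)/2 = 293/4.
Price P = 401 - 1063/4 = 541/4.
Forge's profit: (541/4 - 39)·(385/2) = 18528.1250.

18528.13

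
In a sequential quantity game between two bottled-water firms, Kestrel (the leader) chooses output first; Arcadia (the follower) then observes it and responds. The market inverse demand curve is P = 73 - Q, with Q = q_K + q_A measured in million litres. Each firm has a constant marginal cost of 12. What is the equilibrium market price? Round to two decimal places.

Solve by backward induction. Given q_K, the follower Arcadia maximises π_A = (73 - q_K - q_A)q_A - 12q_A.
∂π_A/∂q_A = 61 - q_K - 2q_A = 0 gives the reaction function q_A = (61 - q_K)/2.
The leader anticipates this reaction. Substituting into P = 73 - Q gives P = 85/2 - (1/2)q_K, so π_K = (85/2 - (1/2)q_K)q_K - 12q_K.
The leader's first-order condition 61/2 - q_K = 0 yields q_K = 61/2.
Then q_A = (61 - 61/2)/2 = 61/4.
Total output Q = 183/4, so price P = 73 - 183/4 = 109/4.

27.25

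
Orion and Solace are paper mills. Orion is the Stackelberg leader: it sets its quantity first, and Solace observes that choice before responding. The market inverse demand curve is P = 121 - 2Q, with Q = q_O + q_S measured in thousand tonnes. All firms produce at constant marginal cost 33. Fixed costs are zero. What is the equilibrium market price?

The follower Solace best-responds to any q_O: π_S = (121 - 2Q)q_S - 33q_S.
Setting the follower's marginal profit to zero, 88 - 2q_O - 4q_S = 0, i.e. q_S = (88 - 2q_O)/4.
Orion substitutes q_S(q_O) into its own profit: π_O = q_O(121 - 2q_O - (88 - 2q_O)/2) - 33q_O = (77 - q_O)q_O - 33q_O.
The leader's first-order condition 44 - 2q_O = 0 yields q_O = 22.
Then q_S = (88 - 2·22)/4 = 11.
Total output Q = 33, so price P = 121 - 2·33 = 55.

55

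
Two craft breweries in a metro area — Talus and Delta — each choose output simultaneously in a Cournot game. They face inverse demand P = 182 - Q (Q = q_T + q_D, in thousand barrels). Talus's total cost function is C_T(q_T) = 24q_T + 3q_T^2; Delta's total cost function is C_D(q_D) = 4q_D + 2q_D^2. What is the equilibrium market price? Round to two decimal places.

Talus's profit: π_T = (182 - Q)q_T - (24q_T + 3q_T²). Setting ∂π_T/∂q_T = 0: 158 - 8q_T - (q_D) = 0.
Delta's profit: π_D = (182 - Q)q_D - (4q_D + 2q_D²). Setting ∂π_D/∂q_D = 0: 178 - 6q_D - (q_T) = 0.
Rearranging gives the reaction functions q_T = (158 - q_D)/8 and q_D = (178 - q_T)/6.
Solving the pair: q_T = 770/47, q_D = 1266/47.
Total output Q = 43.3191, so price P = 182 - 43.3191 = 138.6809.

138.68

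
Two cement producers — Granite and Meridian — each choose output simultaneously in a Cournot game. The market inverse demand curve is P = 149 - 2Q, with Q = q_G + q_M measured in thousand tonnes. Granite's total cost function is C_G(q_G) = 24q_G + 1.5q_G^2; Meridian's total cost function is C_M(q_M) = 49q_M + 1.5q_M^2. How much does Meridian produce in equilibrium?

Granite's profit: π_G = (149 - 2Q)q_G - (24q_G + (3/2)q_G²). Setting ∂π_G/∂q_G = 0: 125 - 7q_G - 2(q_M) = 0.
Meridian's first-order condition: 100 - 7q_M - 2(q_G) = 0.
Rearranging gives the reaction functions q_G = (125 - 2q_M)/7 and q_M = (100 - 2q_G)/7.
Solving the pair: q_G = 15, q_M = 10.

10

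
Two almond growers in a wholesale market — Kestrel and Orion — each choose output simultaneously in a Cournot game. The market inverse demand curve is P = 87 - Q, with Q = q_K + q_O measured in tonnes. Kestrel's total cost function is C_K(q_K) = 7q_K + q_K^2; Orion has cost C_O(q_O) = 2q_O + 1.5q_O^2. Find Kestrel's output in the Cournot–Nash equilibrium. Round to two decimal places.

Kestrel's profit: π_K = (87 - Q)q_K - (7q_K + q_K²). Setting ∂π_K/∂q_K = 0: 80 - 4q_K - (q_O) = 0.
Orion's first-order condition: 85 - 5q_O - (q_K) = 0.
Rearranging gives the reaction functions q_K = (80 - q_O)/4 and q_O = (85 - q_K)/5.
Solving the pair: q_K = 315/19, q_O = 260/19.

16.58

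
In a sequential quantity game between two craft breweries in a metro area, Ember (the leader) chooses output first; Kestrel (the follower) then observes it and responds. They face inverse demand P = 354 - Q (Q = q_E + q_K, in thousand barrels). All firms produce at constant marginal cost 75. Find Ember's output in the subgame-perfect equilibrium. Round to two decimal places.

Solve by backward induction. Given q_E, the follower Kestrel maximises π_K = (354 - q_E - q_K)q_K - 75q_K.
Follower FOC: 279 - q_E - 2q_K = 0, so q_K(q_E) = (279 - q_E)/2.
Ember substitutes q_K(q_E) into its own profit: π_E = q_E(354 - q_E - (279 - q_E)/2) - 75q_E = (429/2 - (1/2)q_E)q_E - 75q_E.
Leader FOC: 279/2 - q_E = 0, so q_E = 279/2.
Then q_K = (279 - 279/2)/2 = 279/4.

139.50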